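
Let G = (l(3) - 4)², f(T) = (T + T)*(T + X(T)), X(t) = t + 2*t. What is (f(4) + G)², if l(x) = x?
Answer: 16641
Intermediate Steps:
X(t) = 3*t
f(T) = 8*T² (f(T) = (T + T)*(T + 3*T) = (2*T)*(4*T) = 8*T²)
G = 1 (G = (3 - 4)² = (-1)² = 1)
(f(4) + G)² = (8*4² + 1)² = (8*16 + 1)² = (128 + 1)² = 129² = 16641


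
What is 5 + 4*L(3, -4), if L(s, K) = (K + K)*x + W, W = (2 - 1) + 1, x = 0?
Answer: 13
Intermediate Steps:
W = 2 (W = 1 + 1 = 2)
L(s, K) = 2 (L(s, K) = (K + K)*0 + 2 = (2*K)*0 + 2 = 0 + 2 = 2)
5 + 4*L(3, -4) = 5 + 4*2 = 5 + 8 = 13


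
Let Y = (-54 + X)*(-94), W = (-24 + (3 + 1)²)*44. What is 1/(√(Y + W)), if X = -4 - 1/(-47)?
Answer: √5098/5098 ≈ 0.014006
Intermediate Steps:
X = -187/47 (X = -4 - 1*(-1/47) = -4 + 1/47 = -187/47 ≈ -3.9787)
W = -352 (W = (-24 + 4²)*44 = (-24 + 16)*44 = -8*44 = -352)
Y = 5450 (Y = (-54 - 187/47)*(-94) = -2725/47*(-94) = 5450)
1/(√(Y + W)) = 1/(√(5450 - 352)) = 1/(√5098) = √5098/5098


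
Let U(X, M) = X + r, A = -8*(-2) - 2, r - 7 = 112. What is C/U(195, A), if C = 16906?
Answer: 8453/157 ≈ 53.841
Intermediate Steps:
r = 119 (r = 7 + 112 = 119)
A = 14 (A = 16 - 2 = 14)
U(X, M) = 119 + X (U(X, M) = X + 119 = 119 + X)
C/U(195, A) = 16906/(119 + 195) = 16906/314 = 16906*(1/314) = 8453/157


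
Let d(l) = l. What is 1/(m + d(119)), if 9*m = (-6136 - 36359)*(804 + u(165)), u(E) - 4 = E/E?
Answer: -3/11459128 ≈ -2.6180e-7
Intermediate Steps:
u(E) = 5 (u(E) = 4 + E/E = 4 + 1 = 5)
m = -11459485/3 (m = ((-6136 - 36359)*(804 + 5))/9 = (-42495*809)/9 = (⅑)*(-34378455) = -11459485/3 ≈ -3.8198e+6)
1/(m + d(119)) = 1/(-11459485/3 + 119) = 1/(-11459128/3) = -3/11459128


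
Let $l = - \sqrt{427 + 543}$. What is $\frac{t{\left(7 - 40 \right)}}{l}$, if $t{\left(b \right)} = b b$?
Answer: $- \frac{1089 \sqrt{970}}{970} \approx -34.966$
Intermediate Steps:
$t{\left(b \right)} = b^{2}$
$l = - \sqrt{970} \approx -31.145$
$\frac{t{\left(7 - 40 \right)}}{l} = \frac{\left(7 - 40\right)^{2}}{\left(-1\right) \sqrt{970}} = \left(-33\right)^{2} \left(- \frac{\sqrt{970}}{970}\right) = 1089 \left(- \frac{\sqrt{970}}{970}\right) = - \frac{1089 \sqrt{970}}{970}$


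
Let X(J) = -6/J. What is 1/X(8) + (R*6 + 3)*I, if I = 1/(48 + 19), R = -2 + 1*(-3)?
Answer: -349/201 ≈ -1.7363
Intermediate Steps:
R = -5 (R = -2 - 3 = -5)
I = 1/67 ≈ 0.014925
1/X(8) + (R*6 + 3)*I = 1/(-6/8) + (-5*6 + 3)*(1/67) = 1/(-6*1/8) + (-30 + 3)*(1/67) = 1/(-3/4) - 27*1/67 = -4/3 - 27/67 = -349/201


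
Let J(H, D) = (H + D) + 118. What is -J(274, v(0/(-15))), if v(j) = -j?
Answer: -392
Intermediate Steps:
J(H, D) = 118 + D + H (J(H, D) = (D + H) + 118 = 118 + D + H)
-J(274, v(0/(-15))) = -(118 - 0/(-15) + 274) = -(118 - 0*(-1)/15 + 274) = -(118 - 1*0 + 274) = -(118 + 0 + 274) = -1*392 = -392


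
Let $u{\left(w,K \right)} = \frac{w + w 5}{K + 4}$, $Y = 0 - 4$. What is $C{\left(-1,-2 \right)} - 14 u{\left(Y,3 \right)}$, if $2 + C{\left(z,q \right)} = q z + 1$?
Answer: $49$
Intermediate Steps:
$Y = -4$ ($Y = 0 - 4 = -4$)
$C{\left(z,q \right)} = -1 + q z$ ($C{\left(z,q \right)} = -2 + \left(q z + 1\right) = -2 + \left(1 + q z\right) = -1 + q z$)
$u{\left(w,K \right)} = \frac{6 w}{4 + K}$ ($u{\left(w,K \right)} = \frac{w + 5 w}{4 + K} = \frac{6 w}{4 + K}$)
$C{\left(-1,-2 \right)} - 14 u{\left(Y,3 \right)} = \left(-1 - -2\right) - 14 \cdot 6 \left(-4\right) \frac{1}{4 + 3} = \left(-1 + 2\right) - 14 \cdot 6 \left(-4\right) \frac{1}{7} = 1 - 14 \cdot 6 \left(-4\right) \frac{1}{7} = 1 - -48 = 1 + 48 = 49$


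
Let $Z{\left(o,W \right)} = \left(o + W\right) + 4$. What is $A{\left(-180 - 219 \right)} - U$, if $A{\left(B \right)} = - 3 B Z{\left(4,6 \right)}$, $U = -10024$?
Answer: $26782$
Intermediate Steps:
$Z{\left(o,W \right)} = 4 + W + o$ ($Z{\left(o,W \right)} = \left(W + o\right) + 4 = 4 + W + o$)
$A{\left(B \right)} = - 42 B$ ($A{\left(B \right)} = - 3 B \left(4 + 6 + 4\right) = - 3 B 14 = - 42 B$)
$A{\left(-180 - 219 \right)} - U = - 42 \left(-180 - 219\right) - -10024 = - 42 \left(-180 - 219\right) + 10024 = \left(-42\right) \left(-399\right) + 10024 = 16758 + 10024 = 26782$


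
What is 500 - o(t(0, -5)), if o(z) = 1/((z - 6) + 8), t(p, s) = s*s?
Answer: 13499/27 ≈ 499.96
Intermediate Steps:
t(p, s) = s²
o(z) = 1/(2 + z) (o(z) = 1/((-6 + z) + 8) = 1/(2 + z))
500 - o(t(0, -5)) = 500 - 1/(2 + (-5)²) = 500 - 1/(2 + 25) = 500 - 1/27 = 13499/27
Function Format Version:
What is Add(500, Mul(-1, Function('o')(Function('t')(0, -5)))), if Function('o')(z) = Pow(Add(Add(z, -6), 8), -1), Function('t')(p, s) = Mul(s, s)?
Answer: Rational(13499, 27) ≈ 499.96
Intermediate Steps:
Function('t')(p, s) = Pow(s, 2)
Function('o')(z) = Pow(Add(2, z), -1) (Function('o')(z) = Pow(Add(Add(-6, z), 8), -1) = Pow(Add(2, z), -1))
Add(500, Mul(-1, Function('o')(Function('t')(0, -5)))) = Add(500, Mul(-1, Pow(Add(2, Pow(-5, 2)), -1))) = Add(500, Mul(-1, Pow(Add(2, 25), -1))) = Add(500, Mul(-1, Pow(27, -1))) = Add(500, Mul(-1, Rational(1, 27))) = Add(500, Rational(-1, 27)) = Rational(13499, 27)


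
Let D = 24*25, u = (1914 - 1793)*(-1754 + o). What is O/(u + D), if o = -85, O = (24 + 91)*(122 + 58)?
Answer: -6900/73973 ≈ -0.093277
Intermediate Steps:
O = 20700 (O = 115*180 = 20700)
u = -222519 (u = (1914 - 1793)*(-1754 - 85) = 121*(-1839) = -222519)
D = 600
O/(u + D) = 20700/(-222519 + 600) = 20700/(-221919) = 20700*(-1/221919) = -6900/73973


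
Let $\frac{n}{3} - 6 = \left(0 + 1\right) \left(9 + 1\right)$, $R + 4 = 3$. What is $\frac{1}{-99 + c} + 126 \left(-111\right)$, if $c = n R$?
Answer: $- \frac{2055943}{147} \approx -13986.0$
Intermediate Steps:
$R = -1$ ($R = -4 + 3 = -1$)
$n = 48$ ($n = 18 + 3 \left(0 + 1\right) \left(9 + 1\right) = 18 + 3 \cdot 1 \cdot 10 = 18 + 3 \cdot 10 = 18 + 30 = 48$)
$c = -48$ ($c = 48 \left(-1\right) = -48$)
$\frac{1}{-99 + c} + 126 \left(-111\right) = \frac{1}{-99 - 48} + 126 \left(-111\right) = \frac{1}{-147} - 13986 = - \frac{1}{147} - 13986 = - \frac{2055943}{147}$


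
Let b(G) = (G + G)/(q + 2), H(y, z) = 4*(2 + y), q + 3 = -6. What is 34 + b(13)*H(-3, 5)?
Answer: 342/7 ≈ 48.857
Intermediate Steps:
q = -9 (q = -3 - 6 = -9)
H(y, z) = 8 + 4*y
b(G) = -2*G/7 (b(G) = (G + G)/(-9 + 2) = (2*G)/(-7) = (2*G)*(-1/7) = -2*G/7)
34 + b(13)*H(-3, 5) = 34 + (-2/7*13)*(8 + 4*(-3)) = 34 - 26*(8 - 12)/7 = 34 - 26/7*(-4) = 34 + 104/7 = 342/7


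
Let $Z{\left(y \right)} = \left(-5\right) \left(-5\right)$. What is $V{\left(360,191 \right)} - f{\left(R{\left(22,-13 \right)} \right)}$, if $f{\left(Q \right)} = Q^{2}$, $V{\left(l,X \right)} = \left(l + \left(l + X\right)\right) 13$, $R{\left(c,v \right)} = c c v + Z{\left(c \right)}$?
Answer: $-39263446$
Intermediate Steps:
$Z{\left(y \right)} = 25$
$R{\left(c,v \right)} = 25 + v c^{2}$ ($R{\left(c,v \right)} = c c v + 25 = c^{2} v + 25 = v c^{2} + 25 = 25 + v c^{2}$)
$V{\left(l,X \right)} = 13 X + 26 l$ ($V{\left(l,X \right)} = \left(l + \left(X + l\right)\right) 13 = \left(X + 2 l\right) 13 = 13 X + 26 l$)
$V{\left(360,191 \right)} - f{\left(R{\left(22,-13 \right)} \right)} = \left(13 \cdot 191 + 26 \cdot 360\right) - \left(25 - 13 \cdot 22^{2}\right)^{2} = \left(2483 + 9360\right) - \left(25 - 6292\right)^{2} = 11843 - \left(25 - 6292\right)^{2} = 11843 - \left(-6267\right)^{2} = 11843 - 39275289 = -39263446$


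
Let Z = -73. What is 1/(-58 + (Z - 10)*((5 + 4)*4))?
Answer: -1/3046 ≈ -0.00032830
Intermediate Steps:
1/(-58 + (Z - 10)*((5 + 4)*4)) = 1/(-58 + (-73 - 10)*((5 + 4)*4)) = 1/(-58 - 747*4) = 1/(-58 - 83*36) = 1/(-58 - 2988) = 1/(-3046) = -1/3046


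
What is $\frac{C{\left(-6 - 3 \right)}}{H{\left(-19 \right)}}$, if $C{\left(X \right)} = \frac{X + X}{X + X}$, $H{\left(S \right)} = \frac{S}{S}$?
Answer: $1$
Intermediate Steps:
$H{\left(S \right)} = 1$
$C{\left(X \right)} = 1$ ($C{\left(X \right)} = \frac{2 X}{2 X} = 2 X \frac{1}{2 X} = 1$)
$\frac{C{\left(-6 - 3 \right)}}{H{\left(-19 \right)}} = 1 \cdot 1^{-1} = 1 \cdot 1 = 1$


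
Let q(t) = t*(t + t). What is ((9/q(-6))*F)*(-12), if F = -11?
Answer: 33/2 ≈ 16.500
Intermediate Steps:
q(t) = 2*t**2 (q(t) = t*(2*t) = 2*t**2)
((9/q(-6))*F)*(-12) = ((9/((2*(-6)**2)))*(-11))*(-12) = ((9/((2*36)))*(-11))*(-12) = ((9/72)*(-11))*(-12) = ((9*(1/72))*(-11))*(-12) = ((1/8)*(-11))*(-12) = -11/8*(-12) = 33/2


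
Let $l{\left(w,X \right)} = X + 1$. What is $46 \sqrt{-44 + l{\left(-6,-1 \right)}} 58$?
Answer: $5336 i \sqrt{11} \approx 17698.0 i$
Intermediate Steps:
$l{\left(w,X \right)} = 1 + X$
$46 \sqrt{-44 + l{\left(-6,-1 \right)}} 58 = 46 \sqrt{-44 + \left(1 - 1\right)} 58 = 46 \sqrt{-44 + 0} \cdot 58 = 46 \sqrt{-44} \cdot 58 = 46 \cdot 2 i \sqrt{11} \cdot 58 = 92 i \sqrt{11} \cdot 58 = 5336 i \sqrt{11}$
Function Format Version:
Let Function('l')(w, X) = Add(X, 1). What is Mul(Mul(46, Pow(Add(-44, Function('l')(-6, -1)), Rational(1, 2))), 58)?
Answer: Mul(5336, I, Pow(11, Rational(1, 2))) ≈ Mul(17698., I)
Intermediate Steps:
Function('l')(w, X) = Add(1, X)
Mul(Mul(46, Pow(Add(-44, Function('l')(-6, -1)), Rational(1, 2))), 58) = Mul(Mul(46, Pow(Add(-44, Add(1, -1)), Rational(1, 2))), 58) = Mul(Mul(46, Pow(Add(-44, 0), Rational(1, 2))), 58) = Mul(Mul(46, Pow(-44, Rational(1, 2))), 58) = Mul(Mul(46, Mul(2, I, Pow(11, Rational(1, 2)))), 58) = Mul(Mul(92, I, Pow(11, Rational(1, 2))), 58) = Mul(5336, I, Pow(11, Rational(1, 2)))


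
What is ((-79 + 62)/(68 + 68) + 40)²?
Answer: 101761/64 ≈ 1590.0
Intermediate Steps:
((-79 + 62)/(68 + 68) + 40)² = (-17/136 + 40)² = (-17*1/136 + 40)² = (-⅛ + 40)² = (319/8)² = 101761/64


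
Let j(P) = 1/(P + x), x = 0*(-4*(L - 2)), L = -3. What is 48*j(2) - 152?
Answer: -128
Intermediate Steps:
x = 0 (x = 0*(-4*(-3 - 2)) = 0*(-4*(-5)) = 0*20 = 0)
j(P) = 1/P (j(P) = 1/(P + 0) = 1/P)
48*j(2) - 152 = 48/2 - 152 = 48*(½) - 152 = 24 - 152 = -128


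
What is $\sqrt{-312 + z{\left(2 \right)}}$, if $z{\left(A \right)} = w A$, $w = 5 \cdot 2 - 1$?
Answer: $7 i \sqrt{6} \approx 17.146 i$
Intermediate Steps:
$w = 9$ ($w = 10 - 1 = 9$)
$z{\left(A \right)} = 9 A$
$\sqrt{-312 + z{\left(2 \right)}} = \sqrt{-312 + 9 \cdot 2} = \sqrt{-312 + 18} = \sqrt{-294} = 7 i \sqrt{6}$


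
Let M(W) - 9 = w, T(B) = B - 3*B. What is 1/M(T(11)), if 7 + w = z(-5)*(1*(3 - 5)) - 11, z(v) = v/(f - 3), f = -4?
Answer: -7/73 ≈ -0.095890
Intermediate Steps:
T(B) = -2*B
z(v) = -v/7 (z(v) = v/(-4 - 3) = v/(-7) = v*(-1/7) = -v/7)
w = -136/7 (w = -7 + ((-1/7*(-5))*(1*(3 - 5)) - 11) = -7 + (5*(1*(-2))/7 - 11) = -7 + ((5/7)*(-2) - 11) = -7 + (-10/7 - 11) = -7 - 87/7 = -136/7 ≈ -19.429)
M(W) = -73/7 (M(W) = 9 - 136/7 = -73/7)
1/M(T(11)) = 1/(-73/7) = -7/73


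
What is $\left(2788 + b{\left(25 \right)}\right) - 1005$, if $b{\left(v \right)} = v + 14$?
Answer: $1822$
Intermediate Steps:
$b{\left(v \right)} = 14 + v$
$\left(2788 + b{\left(25 \right)}\right) - 1005 = \left(2788 + \left(14 + 25\right)\right) - 1005 = \left(2788 + 39\right) - 1005 = 2827 - 1005 = 1822$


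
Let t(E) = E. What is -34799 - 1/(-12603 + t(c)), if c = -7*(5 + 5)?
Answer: -441007726/12673 ≈ -34799.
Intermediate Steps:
c = -70 (c = -7*10 = -70)
-34799 - 1/(-12603 + t(c)) = -34799 - 1/(-12603 - 70) = -34799 - 1/(-12673) = -34799 - 1*(-1/12673) = -34799 + 1/12673 = -441007726/12673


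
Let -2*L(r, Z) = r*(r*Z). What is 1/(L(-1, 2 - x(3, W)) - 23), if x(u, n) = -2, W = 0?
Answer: -1/25 ≈ -0.040000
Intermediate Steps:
L(r, Z) = -Z*r**2/2 (L(r, Z) = -r*r*Z/2 = -r*Z*r/2 = -Z*r**2/2)
1/(L(-1, 2 - x(3, W)) - 23) = 1/(-1/2*(2 - 1*(-2))*(-1)**2 - 23) = 1/(-1/2*(2 + 2)*1 - 23) = 1/(-1/2*4*1 - 23) = 1/(-2 - 23) = 1/(-25) = -1/25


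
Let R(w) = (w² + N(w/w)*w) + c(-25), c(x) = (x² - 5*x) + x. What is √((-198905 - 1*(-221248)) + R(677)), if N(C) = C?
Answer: √482074 ≈ 694.32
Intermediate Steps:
c(x) = x² - 4*x
R(w) = 725 + w + w² (R(w) = (w² + (w/w)*w) - 25*(-4 - 25) = (w² + 1*w) - 25*(-29) = (w² + w) + 725 = (w + w²) + 725 = 725 + w + w²)
√((-198905 - 1*(-221248)) + R(677)) = √((-198905 - 1*(-221248)) + (725 + 677 + 677²)) = √((-198905 + 221248) + (725 + 677 + 458329)) = √(22343 + 459731) = √482074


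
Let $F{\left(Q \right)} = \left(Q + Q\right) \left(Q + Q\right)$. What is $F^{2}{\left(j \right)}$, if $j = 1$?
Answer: $16$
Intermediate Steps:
$F{\left(Q \right)} = 4 Q^{2}$ ($F{\left(Q \right)} = 2 Q 2 Q = 4 Q^{2}$)
$F^{2}{\left(j \right)} = \left(4 \cdot 1^{2}\right)^{2} = \left(4 \cdot 1\right)^{2} = 4^{2} = 16$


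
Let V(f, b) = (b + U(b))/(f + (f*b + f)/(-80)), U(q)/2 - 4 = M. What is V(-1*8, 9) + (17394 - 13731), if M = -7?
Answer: 25638/7 ≈ 3662.6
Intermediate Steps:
U(q) = -6 (U(q) = 8 + 2*(-7) = 8 - 14 = -6)
V(f, b) = (-6 + b)/(79*f/80 - b*f/80) (V(f, b) = (b - 6)/(f + (f*b + f)/(-80)) = (-6 + b)/(f + (b*f + f)*(-1/80)) = (-6 + b)/(f + (f + b*f)*(-1/80)) = (-6 + b)/(f + (-f/80 - b*f/80)) = (-6 + b)/(79*f/80 - b*f/80))
V(-1*8, 9) + (17394 - 13731) = 80*(6 - 1*9)/(((-1*8))*(-79 + 9)) + (17394 - 13731) = 80*(6 - 9)/(-8*(-70)) + 3663 = 80*(-⅛)*(-1/70)*(-3) + 3663 = -3/7 + 3663 = 25638/7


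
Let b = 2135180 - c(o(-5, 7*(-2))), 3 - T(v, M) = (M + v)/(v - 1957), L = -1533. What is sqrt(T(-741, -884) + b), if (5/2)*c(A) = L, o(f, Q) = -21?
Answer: sqrt(388672296449370)/13490 ≈ 1461.4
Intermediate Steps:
c(A) = -3066/5 (c(A) = (2/5)*(-1533) = -3066/5)
T(v, M) = 3 - (M + v)/(-1957 + v) (T(v, M) = 3 - (M + v)/(v - 1957) = 3 - (M + v)/(-1957 + v))
b = 10678966/5 (b = 2135180 - 1*(-3066/5) = 2135180 + 3066/5 = 10678966/5 ≈ 2.1358e+6)
sqrt(T(-741, -884) + b) = sqrt((-5871 - 1*(-884) + 2*(-741))/(-1957 - 741) + 10678966/5) = sqrt((-5871 + 884 - 1482)/(-2698) + 10678966/5) = sqrt(-1/2698*(-6469) + 10678966/5) = sqrt(6469/2698 + 10678966/5) = sqrt(28811882613/13490) = sqrt(388672296449370)/13490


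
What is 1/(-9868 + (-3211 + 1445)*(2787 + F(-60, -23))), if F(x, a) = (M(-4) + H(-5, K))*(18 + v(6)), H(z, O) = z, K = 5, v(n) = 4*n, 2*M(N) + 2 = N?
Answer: -1/4338334 ≈ -2.3050e-7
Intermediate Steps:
M(N) = -1 + N/2
F(x, a) = -336 (F(x, a) = ((-1 + (½)*(-4)) - 5)*(18 + 4*6) = ((-1 - 2) - 5)*(18 + 24) = (-3 - 5)*42 = -8*42 = -336)
1/(-9868 + (-3211 + 1445)*(2787 + F(-60, -23))) = 1/(-9868 + (-3211 + 1445)*(2787 - 336)) = 1/(-9868 - 1766*2451) = 1/(-9868 - 4328466) = 1/(-4338334) = -1/4338334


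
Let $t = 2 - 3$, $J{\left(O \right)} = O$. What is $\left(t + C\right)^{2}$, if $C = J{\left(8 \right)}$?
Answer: $49$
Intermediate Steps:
$t = -1$ ($t = 2 - 3 = -1$)
$C = 8$
$\left(t + C\right)^{2} = \left(-1 + 8\right)^{2} = 7^{2} = 49$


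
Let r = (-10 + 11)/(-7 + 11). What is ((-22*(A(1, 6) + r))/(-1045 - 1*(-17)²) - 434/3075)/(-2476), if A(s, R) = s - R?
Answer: 1800587/20313351600 ≈ 8.8641e-5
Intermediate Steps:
r = ¼ (r = 1/4 = 1*(¼) = ¼ ≈ 0.25000)
((-22*(A(1, 6) + r))/(-1045 - 1*(-17)²) - 434/3075)/(-2476) = ((-22*((1 - 1*6) + ¼))/(-1045 - 1*(-17)²) - 434/3075)/(-2476) = ((-22*((1 - 6) + ¼))/(-1045 - 1*289) - 434*1/3075)*(-1/2476) = ((-22*(-5 + ¼))/(-1045 - 289) - 434/3075)*(-1/2476) = (-22*(-19/4)/(-1334) - 434/3075)*(-1/2476) = ((209/2)*(-1/1334) - 434/3075)*(-1/2476) = (-209/2668 - 434/3075)*(-1/2476) = -1800587/8204100*(-1/2476) = 1800587/20313351600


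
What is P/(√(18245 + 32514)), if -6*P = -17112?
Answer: 2852*√50759/50759 ≈ 12.659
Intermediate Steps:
P = 2852 (P = -⅙*(-17112) = 2852)
P/(√(18245 + 32514)) = 2852/(√(18245 + 32514)) = 2852/(√50759) = 2852*(√50759/50759) = 2852*√50759/50759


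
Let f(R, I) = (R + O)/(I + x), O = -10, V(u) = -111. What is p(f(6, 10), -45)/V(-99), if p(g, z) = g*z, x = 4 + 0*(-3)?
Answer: -30/259 ≈ -0.11583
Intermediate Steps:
x = 4 (x = 4 + 0 = 4)
f(R, I) = (-10 + R)/(4 + I) (f(R, I) = (R - 10)/(I + 4) = (-10 + R)/(4 + I))
p(f(6, 10), -45)/V(-99) = (((-10 + 6)/(4 + 10))*(-45))/(-111) = ((-4/14)*(-45))*(-1/111) = (((1/14)*(-4))*(-45))*(-1/111) = -2/7*(-45)*(-1/111) = (90/7)*(-1/111) = -30/259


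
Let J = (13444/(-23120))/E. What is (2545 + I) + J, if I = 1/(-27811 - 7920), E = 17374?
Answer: 9131888554265789/3588168477320 ≈ 2545.0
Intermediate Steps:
J = -3361/100421720 (J = (13444/(-23120))/17374 = (13444*(-1/23120))*(1/17374) = -3361/5780*1/17374 = -3361/100421720 ≈ -3.3469e-5)
I = -1/35731 (I = 1/(-35731) = -1/35731 ≈ -2.7987e-5)
(2545 + I) + J = (2545 - 1/35731) - 3361/100421720 = 90935394/35731 - 3361/100421720 = 9131888554265789/3588168477320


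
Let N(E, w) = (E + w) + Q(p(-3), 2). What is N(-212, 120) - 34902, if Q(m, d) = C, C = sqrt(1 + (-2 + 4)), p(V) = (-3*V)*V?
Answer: -34994 + sqrt(3) ≈ -34992.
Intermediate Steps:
p(V) = -3*V**2
C = sqrt(3) (C = sqrt(1 + 2) = sqrt(3) ≈ 1.7320)
Q(m, d) = sqrt(3)
N(E, w) = E + w + sqrt(3) (N(E, w) = (E + w) + sqrt(3) = E + w + sqrt(3))
N(-212, 120) - 34902 = (-212 + 120 + sqrt(3)) - 34902 = (-92 + sqrt(3)) - 34902 = -34994 + sqrt(3)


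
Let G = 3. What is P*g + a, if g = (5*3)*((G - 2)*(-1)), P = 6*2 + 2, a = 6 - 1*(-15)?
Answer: -189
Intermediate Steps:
a = 21 (a = 6 + 15 = 21)
P = 14 (P = 12 + 2 = 14)
g = -15 (g = (5*3)*((3 - 2)*(-1)) = 15*(1*(-1)) = 15*(-1) = -15)
P*g + a = 14*(-15) + 21 = -210 + 21 = -189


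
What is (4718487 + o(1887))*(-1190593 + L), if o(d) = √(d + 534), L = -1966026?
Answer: -14894465715453 - 9469857*√269 ≈ -1.4895e+13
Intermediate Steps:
o(d) = √(534 + d)
(4718487 + o(1887))*(-1190593 + L) = (4718487 + √(534 + 1887))*(-1190593 - 1966026) = (4718487 + √2421)*(-3156619) = (4718487 + 3*√269)*(-3156619) = -14894465715453 - 9469857*√269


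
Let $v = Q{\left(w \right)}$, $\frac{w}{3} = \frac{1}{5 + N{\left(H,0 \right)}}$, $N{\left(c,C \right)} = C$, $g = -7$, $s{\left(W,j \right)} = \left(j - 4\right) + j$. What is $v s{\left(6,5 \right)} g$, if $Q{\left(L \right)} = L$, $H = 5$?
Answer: $- \frac{126}{5} \approx -25.2$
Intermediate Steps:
$s{\left(W,j \right)} = -4 + 2 j$ ($s{\left(W,j \right)} = \left(-4 + j\right) + j = -4 + 2 j$)
$w = \frac{3}{5}$ ($w = \frac{3}{5 + 0} = \frac{3}{5} \approx 0.6$)
$v = \frac{3}{5} \approx 0.6$
$v s{\left(6,5 \right)} g = \frac{3 \left(-4 + 2 \cdot 5\right)}{5} \left(-7\right) = \frac{3 \left(-4 + 10\right)}{5} \left(-7\right) = \frac{3}{5} \cdot 6 \left(-7\right) = \frac{18}{5} \left(-7\right) = - \frac{126}{5}$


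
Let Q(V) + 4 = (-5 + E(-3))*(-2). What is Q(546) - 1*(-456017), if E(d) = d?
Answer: 456029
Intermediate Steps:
Q(V) = 12 (Q(V) = -4 + (-5 - 3)*(-2) = -4 - 8*(-2) = -4 + 16 = 12)
Q(546) - 1*(-456017) = 12 - 1*(-456017) = 12 + 456017 = 456029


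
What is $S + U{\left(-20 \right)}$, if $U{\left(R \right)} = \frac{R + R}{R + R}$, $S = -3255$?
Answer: $-3254$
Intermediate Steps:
$U{\left(R \right)} = 1$ ($U{\left(R \right)} = \frac{2 R}{2 R} = 2 R \frac{1}{2 R} = 1$)
$S + U{\left(-20 \right)} = -3255 + 1 = -3254$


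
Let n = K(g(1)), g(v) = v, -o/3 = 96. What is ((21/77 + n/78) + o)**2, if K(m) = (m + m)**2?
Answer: 15230768569/184041 ≈ 82758.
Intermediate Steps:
o = -288 (o = -3*96 = -288)
K(m) = 4*m**2 (K(m) = (2*m)**2 = 4*m**2)
n = 4 (n = 4*1**2 = 4*1 = 4)
((21/77 + n/78) + o)**2 = ((21/77 + 4/78) - 288)**2 = ((21*(1/77) + 4*(1/78)) - 288)**2 = ((3/11 + 2/39) - 288)**2 = (139/429 - 288)**2 = (-123413/429)**2 = 15230768569/184041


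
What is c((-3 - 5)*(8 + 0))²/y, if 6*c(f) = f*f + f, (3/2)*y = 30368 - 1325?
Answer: 10752/461 ≈ 23.323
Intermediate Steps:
y = 19362 (y = 2*(30368 - 1325)/3 = (⅔)*29043 = 19362)
c(f) = f/6 + f²/6 (c(f) = (f*f + f)/6 = (f² + f)/6 = (f + f²)/6 = f/6 + f²/6)
c((-3 - 5)*(8 + 0))²/y = (((-3 - 5)*(8 + 0))*(1 + (-3 - 5)*(8 + 0))/6)²/19362 = ((-8*8)*(1 - 8*8)/6)²*(1/19362) = ((⅙)*(-64)*(1 - 64))²*(1/19362) = ((⅙)*(-64)*(-63))²*(1/19362) = 672²*(1/19362) = 451584*(1/19362) = 10752/461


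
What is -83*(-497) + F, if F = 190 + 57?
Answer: 41498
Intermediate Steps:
F = 247
-83*(-497) + F = -83*(-497) + 247 = 41251 + 247 = 41498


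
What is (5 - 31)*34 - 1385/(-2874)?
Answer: -2539231/2874 ≈ -883.52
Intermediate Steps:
(5 - 31)*34 - 1385/(-2874) = -26*34 - 1385*(-1/2874) = -884 + 1385/2874 = -2539231/2874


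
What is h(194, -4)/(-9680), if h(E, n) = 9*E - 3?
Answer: -1743/9680 ≈ -0.18006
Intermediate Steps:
h(E, n) = -3 + 9*E
h(194, -4)/(-9680) = (-3 + 9*194)/(-9680) = (-3 + 1746)*(-1/9680) = 1743*(-1/9680) = -1743/9680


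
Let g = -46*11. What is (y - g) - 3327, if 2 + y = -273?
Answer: -3096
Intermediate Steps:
y = -275 (y = -2 - 273 = -275)
g = -506
(y - g) - 3327 = (-275 - 1*(-506)) - 3327 = (-275 + 506) - 3327 = 231 - 3327 = -3096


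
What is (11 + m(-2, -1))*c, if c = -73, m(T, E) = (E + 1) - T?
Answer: -949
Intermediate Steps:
m(T, E) = 1 + E - T (m(T, E) = (1 + E) - T = 1 + E - T)
(11 + m(-2, -1))*c = (11 + (1 - 1 - 1*(-2)))*(-73) = (11 + (1 - 1 + 2))*(-73) = (11 + 2)*(-73) = 13*(-73) = -949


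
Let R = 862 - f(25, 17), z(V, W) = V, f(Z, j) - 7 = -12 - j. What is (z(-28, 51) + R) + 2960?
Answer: 3816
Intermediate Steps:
f(Z, j) = -5 - j (f(Z, j) = 7 + (-12 - j) = -5 - j)
R = 884 (R = 862 - (-5 - 1*17) = 862 - (-5 - 17) = 862 - 1*(-22) = 862 + 22 = 884)
(z(-28, 51) + R) + 2960 = (-28 + 884) + 2960 = 856 + 2960 = 3816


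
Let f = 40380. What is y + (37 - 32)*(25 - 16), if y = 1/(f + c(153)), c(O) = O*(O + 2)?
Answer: 2884276/64095 ≈ 45.000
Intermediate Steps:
c(O) = O*(2 + O)
y = 1/64095 (y = 1/(40380 + 153*(2 + 153)) = 1/(40380 + 153*155) = 1/(40380 + 23715) = 1/64095 ≈ 1.5602e-5)
y + (37 - 32)*(25 - 16) = 1/64095 + (37 - 32)*(25 - 16) = 1/64095 + 5*9 = 1/64095 + 45 = 2884276/64095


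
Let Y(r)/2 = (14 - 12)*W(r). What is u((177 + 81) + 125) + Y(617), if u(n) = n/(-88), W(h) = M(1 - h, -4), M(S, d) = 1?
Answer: -31/88 ≈ -0.35227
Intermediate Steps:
W(h) = 1
u(n) = -n/88 (u(n) = n*(-1/88) = -n/88)
Y(r) = 4 (Y(r) = 2*((14 - 12)*1) = 2*(2*1) = 2*2 = 4)
u((177 + 81) + 125) + Y(617) = -((177 + 81) + 125)/88 + 4 = -(258 + 125)/88 + 4 = -1/88*383 + 4 = -383/88 + 4 = -31/88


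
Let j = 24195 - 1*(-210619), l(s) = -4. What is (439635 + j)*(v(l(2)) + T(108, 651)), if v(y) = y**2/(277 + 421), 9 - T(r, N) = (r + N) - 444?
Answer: -72021710914/349 ≈ -2.0637e+8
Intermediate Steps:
T(r, N) = 453 - N - r (T(r, N) = 9 - ((r + N) - 444) = 9 - ((N + r) - 444) = 9 - (-444 + N + r) = 9 + (444 - N - r) = 453 - N - r)
j = 234814 (j = 24195 + 210619 = 234814)
v(y) = y**2/698
(439635 + j)*(v(l(2)) + T(108, 651)) = (439635 + 234814)*((1/698)*(-4)**2 + (453 - 1*651 - 1*108)) = 674449*((1/698)*16 + (453 - 651 - 108)) = 674449*(8/349 - 306) = 674449*(-106786/349) = -72021710914/349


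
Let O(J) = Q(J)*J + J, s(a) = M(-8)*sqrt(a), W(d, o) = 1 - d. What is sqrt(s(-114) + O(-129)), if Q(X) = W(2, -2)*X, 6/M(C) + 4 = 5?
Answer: sqrt(-16770 + 6*I*sqrt(114)) ≈ 0.247 + 129.5*I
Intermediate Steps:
M(C) = 6 (M(C) = 6/(-4 + 5) = 6/1 = 6*1 = 6)
s(a) = 6*sqrt(a)
Q(X) = -X (Q(X) = (1 - 1*2)*X = (1 - 2)*X = -X)
O(J) = J - J**2 (O(J) = (-J)*J + J = -J**2 + J = J - J**2)
sqrt(s(-114) + O(-129)) = sqrt(6*sqrt(-114) - 129*(1 - 1*(-129))) = sqrt(6*(I*sqrt(114)) - 129*(1 + 129)) = sqrt(6*I*sqrt(114) - 129*130) = sqrt(6*I*sqrt(114) - 16770) = sqrt(-16770 + 6*I*sqrt(114))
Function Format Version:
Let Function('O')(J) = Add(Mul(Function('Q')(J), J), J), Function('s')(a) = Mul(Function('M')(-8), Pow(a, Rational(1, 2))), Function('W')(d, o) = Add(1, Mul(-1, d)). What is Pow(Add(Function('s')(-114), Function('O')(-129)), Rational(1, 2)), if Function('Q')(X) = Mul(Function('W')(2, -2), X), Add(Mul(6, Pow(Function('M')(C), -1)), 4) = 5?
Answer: Pow(Add(-16770, Mul(6, I, Pow(114, Rational(1, 2)))), Rational(1, 2)) ≈ Add(0.247, Mul(129.50, I))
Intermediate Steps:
Function('M')(C) = 6 (Function('M')(C) = Mul(6, Pow(Add(-4, 5), -1)) = Mul(6, Pow(1, -1)) = Mul(6, 1) = 6)
Function('s')(a) = Mul(6, Pow(a, Rational(1, 2)))
Function('Q')(X) = Mul(-1, X) (Function('Q')(X) = Mul(Add(1, Mul(-1, 2)), X) = Mul(Add(1, -2), X) = Mul(-1, X))
Function('O')(J) = Add(J, Mul(-1, Pow(J, 2))) (Function('O')(J) = Add(Mul(Mul(-1, J), J), J) = Add(Mul(-1, Pow(J, 2)), J) = Add(J, Mul(-1, Pow(J, 2))))
Pow(Add(Function('s')(-114), Function('O')(-129)), Rational(1, 2)) = Pow(Add(Mul(6, Pow(-114, Rational(1, 2))), Mul(-129, Add(1, Mul(-1, -129)))), Rational(1, 2)) = Pow(Add(Mul(6, Mul(I, Pow(114, Rational(1, 2)))), Mul(-129, Add(1, 129))), Rational(1, 2)) = Pow(Add(Mul(6, I, Pow(114, Rational(1, 2))), Mul(-129, 130)), Rational(1, 2)) = Pow(Add(Mul(6, I, Pow(114, Rational(1, 2))), -16770), Rational(1, 2)) = Pow(Add(-16770, Mul(6, I, Pow(114, Rational(1, 2)))), Rational(1, 2))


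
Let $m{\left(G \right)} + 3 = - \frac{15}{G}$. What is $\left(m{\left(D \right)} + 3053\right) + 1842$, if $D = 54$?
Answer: $\frac{88051}{18} \approx 4891.7$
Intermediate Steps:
$m{\left(G \right)} = -3 - \frac{15}{G}$
$\left(m{\left(D \right)} + 3053\right) + 1842 = \left(\left(-3 - \frac{15}{54}\right) + 3053\right) + 1842 = \left(\left(-3 - \frac{5}{18}\right) + 3053\right) + 1842 = \left(- \frac{59}{18} + 3053\right) + 1842 = \frac{54895}{18} + 1842 = \frac{88051}{18}$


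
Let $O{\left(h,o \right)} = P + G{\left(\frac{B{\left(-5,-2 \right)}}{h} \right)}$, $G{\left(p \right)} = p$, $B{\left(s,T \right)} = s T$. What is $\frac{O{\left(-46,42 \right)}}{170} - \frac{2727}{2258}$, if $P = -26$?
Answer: $- \frac{3006036}{2207195} \approx -1.3619$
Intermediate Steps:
$B{\left(s,T \right)} = T s$
$O{\left(h,o \right)} = -26 + \frac{10}{h}$ ($O{\left(h,o \right)} = -26 + \frac{\left(-2\right) \left(-5\right)}{h} = -26 + \frac{10}{h}$)
$\frac{O{\left(-46,42 \right)}}{170} - \frac{2727}{2258} = \frac{-26 + \frac{10}{-46}}{170} - \frac{2727}{2258} = \left(-26 + 10 \left(- \frac{1}{46}\right)\right) \frac{1}{170} - \frac{2727}{2258} = \left(-26 - \frac{5}{23}\right) \frac{1}{170} - \frac{2727}{2258} = \left(- \frac{603}{23}\right) \frac{1}{170} - \frac{2727}{2258} = - \frac{603}{3910} - \frac{2727}{2258} = - \frac{3006036}{2207195}$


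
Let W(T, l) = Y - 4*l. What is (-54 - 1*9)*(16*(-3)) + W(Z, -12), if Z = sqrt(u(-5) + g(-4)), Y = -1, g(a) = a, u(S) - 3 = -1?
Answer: 3071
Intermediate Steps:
u(S) = 2 (u(S) = 3 - 1 = 2)
Z = I*sqrt(2) (Z = sqrt(2 - 4) = sqrt(-2) = I*sqrt(2) ≈ 1.4142*I)
W(T, l) = -1 - 4*l
(-54 - 1*9)*(16*(-3)) + W(Z, -12) = (-54 - 1*9)*(16*(-3)) + (-1 - 4*(-12)) = (-54 - 9)*(-48) + (-1 + 48) = -63*(-48) + 47 = 3024 + 47 = 3071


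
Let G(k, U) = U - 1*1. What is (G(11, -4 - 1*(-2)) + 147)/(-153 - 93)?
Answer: -24/41 ≈ -0.58537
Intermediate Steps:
G(k, U) = -1 + U (G(k, U) = U - 1 = -1 + U)
(G(11, -4 - 1*(-2)) + 147)/(-153 - 93) = ((-1 + (-4 - 1*(-2))) + 147)/(-153 - 93) = ((-1 + (-4 + 2)) + 147)/(-246) = ((-1 - 2) + 147)*(-1/246) = (-3 + 147)*(-1/246) = 144*(-1/246) = -24/41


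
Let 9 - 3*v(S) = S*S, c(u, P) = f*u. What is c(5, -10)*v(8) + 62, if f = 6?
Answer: -488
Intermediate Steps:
c(u, P) = 6*u
v(S) = 3 - S**2/3 (v(S) = 3 - S*S/3 = 3 - S**2/3)
c(5, -10)*v(8) + 62 = (6*5)*(3 - 1/3*8**2) + 62 = 30*(3 - 1/3*64) + 62 = 30*(3 - 64/3) + 62 = 30*(-55/3) + 62 = -550 + 62 = -488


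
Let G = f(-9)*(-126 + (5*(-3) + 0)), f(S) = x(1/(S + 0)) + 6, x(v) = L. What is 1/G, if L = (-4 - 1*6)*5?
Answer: 1/6204 ≈ 0.00016119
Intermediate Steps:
L = -50 (L = (-4 - 6)*5 = -10*5 = -50)
x(v) = -50
f(S) = -44 (f(S) = -50 + 6 = -44)
G = 6204 (G = -44*(-126 + (5*(-3) + 0)) = -44*(-126 + (-15 + 0)) = -44*(-126 - 15) = -44*(-141) = 6204)
1/G = 1/6204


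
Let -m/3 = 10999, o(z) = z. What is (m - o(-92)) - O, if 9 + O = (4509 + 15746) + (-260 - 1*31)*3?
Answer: -52278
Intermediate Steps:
m = -32997 (m = -3*10999 = -32997)
O = 19373 (O = -9 + ((4509 + 15746) + (-260 - 1*31)*3) = -9 + (20255 + (-260 - 31)*3) = -9 + (20255 - 291*3) = -9 + (20255 - 873) = -9 + 19382 = 19373)
(m - o(-92)) - O = (-32997 - 1*(-92)) - 1*19373 = (-32997 + 92) - 19373 = -32905 - 19373 = -52278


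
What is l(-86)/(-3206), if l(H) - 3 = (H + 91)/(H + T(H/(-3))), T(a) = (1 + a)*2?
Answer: -45/51296 ≈ -0.00087726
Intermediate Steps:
T(a) = 2 + 2*a
l(H) = 3 + (91 + H)/(2 + H/3) (l(H) = 3 + (H + 91)/(H + (2 + 2*(H/(-3)))) = 3 + (91 + H)/(H + (2 + 2*(H*(-⅓)))) = 3 + (91 + H)/(H + (2 + 2*(-H/3))) = 3 + (91 + H)/(H + (2 - 2*H/3)) = 3 + (91 + H)/(2 + H/3))
l(-86)/(-3206) = (3*(97 + 2*(-86))/(6 - 86))/(-3206) = (3*(97 - 172)/(-80))*(-1/3206) = (3*(-1/80)*(-75))*(-1/3206) = (45/16)*(-1/3206) = -45/51296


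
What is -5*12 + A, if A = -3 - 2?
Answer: -65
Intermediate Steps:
A = -5
-5*12 + A = -5*12 - 5 = -60 - 5 = -65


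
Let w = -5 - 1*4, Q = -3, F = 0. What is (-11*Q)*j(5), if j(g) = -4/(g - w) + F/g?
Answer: -66/7 ≈ -9.4286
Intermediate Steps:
w = -9 (w = -5 - 4 = -9)
j(g) = -4/(9 + g) (j(g) = -4/(g - 1*(-9)) + 0/g = -4/(g + 9) + 0 = -4/(9 + g) + 0 = -4/(9 + g))
(-11*Q)*j(5) = (-11*(-3))*(-4/(9 + 5)) = 33*(-4/14) = 33*(-4*1/14) = 33*(-2/7) = -66/7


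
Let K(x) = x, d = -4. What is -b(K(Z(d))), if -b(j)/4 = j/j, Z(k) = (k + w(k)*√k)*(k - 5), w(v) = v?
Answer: 4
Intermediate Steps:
Z(k) = (-5 + k)*(k + k^(3/2)) (Z(k) = (k + k*√k)*(k - 5) = (k + k^(3/2))*(-5 + k) = (-5 + k)*(k + k^(3/2)))
b(j) = -4 (b(j) = -4*j/j = -4*1 = -4)
-b(K(Z(d))) = -1*(-4) = 4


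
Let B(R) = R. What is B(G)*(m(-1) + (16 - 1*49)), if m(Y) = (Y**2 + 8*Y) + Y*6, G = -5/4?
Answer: 115/2 ≈ 57.500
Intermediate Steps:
G = -5/4 (G = -5*1/4 = -5/4 ≈ -1.2500)
m(Y) = Y**2 + 14*Y (m(Y) = (Y**2 + 8*Y) + 6*Y = Y**2 + 14*Y)
B(G)*(m(-1) + (16 - 1*49)) = -5*(-(14 - 1) + (16 - 1*49))/4 = -5*(-1*13 + (16 - 49))/4 = -5*(-13 - 33)/4 = -5/4*(-46) = 115/2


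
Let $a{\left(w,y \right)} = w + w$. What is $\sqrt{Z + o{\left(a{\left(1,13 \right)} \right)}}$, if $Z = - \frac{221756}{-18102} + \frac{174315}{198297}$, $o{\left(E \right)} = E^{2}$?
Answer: $\frac{\sqrt{75690352690692817}}{66473561} \approx 4.1388$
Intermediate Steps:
$a{\left(w,y \right)} = 2 w$
$Z = \frac{872759253}{66473561}$ ($Z = \left(-221756\right) \left(- \frac{1}{18102}\right) + 174315 \cdot \frac{1}{198297} = \frac{110878}{9051} + \frac{58105}{66099} = \frac{872759253}{66473561} \approx 13.129$)
$\sqrt{Z + o{\left(a{\left(1,13 \right)} \right)}} = \sqrt{\frac{872759253}{66473561} + \left(2 \cdot 1\right)^{2}} = \sqrt{\frac{872759253}{66473561} + 2^{2}} = \sqrt{\frac{872759253}{66473561} + 4} = \sqrt{\frac{1138653497}{66473561}} = \frac{\sqrt{75690352690692817}}{66473561}$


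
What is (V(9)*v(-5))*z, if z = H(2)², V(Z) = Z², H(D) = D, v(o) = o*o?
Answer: 8100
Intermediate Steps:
v(o) = o²
z = 4 (z = 2² = 4)
(V(9)*v(-5))*z = (9²*(-5)²)*4 = (81*25)*4 = 2025*4 = 8100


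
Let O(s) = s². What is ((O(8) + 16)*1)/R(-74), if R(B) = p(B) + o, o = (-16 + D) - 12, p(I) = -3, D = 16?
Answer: -16/3 ≈ -5.3333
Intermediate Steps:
o = -12 (o = (-16 + 16) - 12 = 0 - 12 = -12)
R(B) = -15 (R(B) = -3 - 12 = -15)
((O(8) + 16)*1)/R(-74) = ((8² + 16)*1)/(-15) = ((64 + 16)*1)*(-1/15) = (80*1)*(-1/15) = 80*(-1/15) = -16/3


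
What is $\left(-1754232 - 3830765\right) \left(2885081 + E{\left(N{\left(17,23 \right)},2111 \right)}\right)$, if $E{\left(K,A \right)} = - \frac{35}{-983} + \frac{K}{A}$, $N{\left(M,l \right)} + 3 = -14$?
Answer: $- \frac{33436646221628856019}{2075113} \approx -1.6113 \cdot 10^{13}$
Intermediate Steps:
$N{\left(M,l \right)} = -17$ ($N{\left(M,l \right)} = -3 - 14 = -17$)
$E{\left(K,A \right)} = \frac{35}{983} + \frac{K}{A}$ ($E{\left(K,A \right)} = \left(-35\right) \left(- \frac{1}{983}\right) + \frac{K}{A} = \frac{35}{983} + \frac{K}{A}$)
$\left(-1754232 - 3830765\right) \left(2885081 + E{\left(N{\left(17,23 \right)},2111 \right)}\right) = \left(-1754232 - 3830765\right) \left(2885081 + \left(\frac{35}{983} - \frac{17}{2111}\right)\right) = - 5584997 \left(2885081 + \left(\frac{35}{983} - \frac{17}{2111}\right)\right) = - 5584997 \left(2885081 + \frac{57174}{2075113}\right) = \left(-5584997\right) \frac{5986869146327}{2075113} = - \frac{33436646221628856019}{2075113}$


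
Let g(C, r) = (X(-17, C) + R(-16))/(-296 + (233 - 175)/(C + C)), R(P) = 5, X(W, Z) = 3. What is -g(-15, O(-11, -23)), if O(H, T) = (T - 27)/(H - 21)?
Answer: 120/4469 ≈ 0.026852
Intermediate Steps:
O(H, T) = (-27 + T)/(-21 + H)
g(C, r) = 8/(-296 + 29/C) (g(C, r) = (3 + 5)/(-296 + (233 - 175)/(C + C)) = 8/(-296 + 58/((2*C))) = 8/(-296 + 58*(1/(2*C))) = 8/(-296 + 29/C))
-g(-15, O(-11, -23)) = -(-8)*(-15)/(-29 + 296*(-15)) = -(-8)*(-15)/(-29 - 4440) = -(-8)*(-15)/(-4469) = -(-8)*(-15)*(-1)/4469 = -1*(-120/4469) = 120/4469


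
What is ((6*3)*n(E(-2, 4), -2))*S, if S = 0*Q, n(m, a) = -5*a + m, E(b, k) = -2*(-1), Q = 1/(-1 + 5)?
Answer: 0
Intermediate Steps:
Q = ¼ (Q = 1/4 = ¼ ≈ 0.25000)
E(b, k) = 2
n(m, a) = m - 5*a
S = 0 (S = 0*(¼) = 0)
((6*3)*n(E(-2, 4), -2))*S = ((6*3)*(2 - 5*(-2)))*0 = (18*(2 + 10))*0 = (18*12)*0 = 216*0 = 0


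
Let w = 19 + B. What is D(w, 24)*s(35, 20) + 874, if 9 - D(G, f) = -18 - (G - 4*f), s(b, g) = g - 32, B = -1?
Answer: 1486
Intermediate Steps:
w = 18 (w = 19 - 1 = 18)
s(b, g) = -32 + g
D(G, f) = 27 + G - 4*f (D(G, f) = 9 - (-18 - (G - 4*f)) = 9 - (-18 + (-G + 4*f)) = 9 - (-18 - G + 4*f) = 9 + (18 + G - 4*f) = 27 + G - 4*f)
D(w, 24)*s(35, 20) + 874 = (27 + 18 - 4*24)*(-32 + 20) + 874 = (27 + 18 - 96)*(-12) + 874 = -51*(-12) + 874 = 612 + 874 = 1486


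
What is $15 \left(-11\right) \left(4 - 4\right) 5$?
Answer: $0$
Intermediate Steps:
$15 \left(-11\right) \left(4 - 4\right) 5 = - 165 \cdot 0 \cdot 5 = \left(-165\right) 0 = 0$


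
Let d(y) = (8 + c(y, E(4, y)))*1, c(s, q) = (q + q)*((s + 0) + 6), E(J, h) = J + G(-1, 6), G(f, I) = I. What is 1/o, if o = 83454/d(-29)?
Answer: -226/41727 ≈ -0.0054162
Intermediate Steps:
E(J, h) = 6 + J (E(J, h) = J + 6 = 6 + J)
c(s, q) = 2*q*(6 + s) (c(s, q) = (2*q)*(s + 6) = (2*q)*(6 + s) = 2*q*(6 + s))
d(y) = 128 + 20*y (d(y) = (8 + 2*(6 + 4)*(6 + y))*1 = (8 + 2*10*(6 + y))*1 = (8 + (120 + 20*y))*1 = (128 + 20*y)*1 = 128 + 20*y)
o = -41727/226 (o = 83454/(128 + 20*(-29)) = 83454/(128 - 580) = 83454/(-452) = 83454*(-1/452) = -41727/226 ≈ -184.63)
1/o = 1/(-41727/226) = -226/41727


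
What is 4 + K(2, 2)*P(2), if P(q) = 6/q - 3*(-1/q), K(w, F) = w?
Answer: 13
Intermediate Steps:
P(q) = 9/q (P(q) = 6/q - (-3)/q = 6/q + 3/q = 9/q)
4 + K(2, 2)*P(2) = 4 + 2*(9/2) = 4 + 9 = 13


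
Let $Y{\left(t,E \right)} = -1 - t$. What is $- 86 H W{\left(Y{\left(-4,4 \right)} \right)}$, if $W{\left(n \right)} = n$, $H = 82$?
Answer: $-21156$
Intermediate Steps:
$- 86 H W{\left(Y{\left(-4,4 \right)} \right)} = \left(-86\right) 82 \left(-1 - -4\right) = - 7052 \left(-1 + 4\right) = \left(-7052\right) 3 = -21156$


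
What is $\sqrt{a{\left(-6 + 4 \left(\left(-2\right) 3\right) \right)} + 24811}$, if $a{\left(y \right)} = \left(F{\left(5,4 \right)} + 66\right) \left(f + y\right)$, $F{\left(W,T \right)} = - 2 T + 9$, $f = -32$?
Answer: $\sqrt{20657} \approx 143.73$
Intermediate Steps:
$F{\left(W,T \right)} = 9 - 2 T$
$a{\left(y \right)} = -2144 + 67 y$ ($a{\left(y \right)} = \left(\left(9 - 8\right) + 66\right) \left(-32 + y\right) = \left(1 + 66\right) \left(-32 + y\right) = 67 \left(-32 + y\right) = -2144 + 67 y$)
$\sqrt{a{\left(-6 + 4 \left(\left(-2\right) 3\right) \right)} + 24811} = \sqrt{\left(-2144 + 67 \left(-6 + 4 \left(\left(-2\right) 3\right)\right)\right) + 24811} = \sqrt{\left(-2144 + 67 \left(-6 + 4 \left(-6\right)\right)\right) + 24811} = \sqrt{\left(-2144 + 67 \left(-6 - 24\right)\right) + 24811} = \sqrt{\left(-2144 + 67 \left(-30\right)\right) + 24811} = \sqrt{\left(-2144 - 2010\right) + 24811} = \sqrt{-4154 + 24811} = \sqrt{20657}$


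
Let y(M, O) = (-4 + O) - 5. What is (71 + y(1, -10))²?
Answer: 2704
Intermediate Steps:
y(M, O) = -9 + O
(71 + y(1, -10))² = (71 + (-9 - 10))² = (71 - 19)² = 52² = 2704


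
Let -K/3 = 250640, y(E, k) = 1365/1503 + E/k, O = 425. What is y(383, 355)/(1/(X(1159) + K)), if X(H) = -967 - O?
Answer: -88742162432/59285 ≈ -1.4969e+6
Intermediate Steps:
y(E, k) = 455/501 + E/k (y(E, k) = 1365*(1/1503) + E/k = 455/501 + E/k)
K = -751920 (K = -3*250640 = -751920)
X(H) = -1392 (X(H) = -967 - 1*425 = -967 - 425 = -1392)
y(383, 355)/(1/(X(1159) + K)) = (455/501 + 383/355)/(1/(-1392 - 751920)) = (455/501 + 383*(1/355))/(1/(-753312)) = (455/501 + 383/355)/(-1/753312) = (353408/177855)*(-753312) = -88742162432/59285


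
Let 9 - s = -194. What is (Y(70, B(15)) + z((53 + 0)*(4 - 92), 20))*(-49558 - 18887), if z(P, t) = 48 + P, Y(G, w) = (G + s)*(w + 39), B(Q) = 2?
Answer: -450162765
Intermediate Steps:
s = 203 (s = 9 - 1*(-194) = 9 + 194 = 203)
Y(G, w) = (39 + w)*(203 + G) (Y(G, w) = (G + 203)*(w + 39) = (203 + G)*(39 + w) = (39 + w)*(203 + G))
(Y(70, B(15)) + z((53 + 0)*(4 - 92), 20))*(-49558 - 18887) = ((7917 + 39*70 + 203*2 + 70*2) + (48 + (53 + 0)*(4 - 92)))*(-49558 - 18887) = ((7917 + 2730 + 406 + 140) + (48 + 53*(-88)))*(-68445) = (11193 + (48 - 4664))*(-68445) = (11193 - 4616)*(-68445) = 6577*(-68445) = -450162765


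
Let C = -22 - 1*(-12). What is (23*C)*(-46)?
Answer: 10580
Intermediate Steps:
C = -10 (C = -22 + 12 = -10)
(23*C)*(-46) = (23*(-10))*(-46) = -230*(-46) = 10580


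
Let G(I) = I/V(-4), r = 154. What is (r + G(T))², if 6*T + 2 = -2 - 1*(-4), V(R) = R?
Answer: 23716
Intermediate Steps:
T = 0 (T = -⅓ + (-2 - 1*(-4))/6 = -⅓ + (-2 + 4)/6 = -⅓ + (⅙)*2 = -⅓ + ⅓ = 0)
G(I) = -I/4 (G(I) = I/(-4) = I*(-¼) = -I/4)
(r + G(T))² = (154 - ¼*0)² = (154 + 0)² = 154² = 23716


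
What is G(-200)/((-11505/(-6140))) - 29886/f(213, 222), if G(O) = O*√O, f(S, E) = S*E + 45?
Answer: -9962/15777 - 2456000*I*√2/2301 ≈ -0.63143 - 1509.5*I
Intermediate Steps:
f(S, E) = 45 + E*S (f(S, E) = E*S + 45 = 45 + E*S)
G(O) = O^(3/2)
G(-200)/((-11505/(-6140))) - 29886/f(213, 222) = (-200)^(3/2)/((-11505/(-6140))) - 29886/(45 + 222*213) = (-2000*I*√2)/((-11505*(-1/6140))) - 29886/(45 + 47286) = (-2000*I*√2)/(2301/1228) - 29886/47331 = -2000*I*√2*(1228/2301) - 29886*1/47331 = -2456000*I*√2/2301 - 9962/15777 = -9962/15777 - 2456000*I*√2/2301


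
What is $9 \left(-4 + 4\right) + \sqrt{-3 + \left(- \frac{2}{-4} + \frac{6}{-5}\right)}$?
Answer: $\frac{i \sqrt{370}}{10} \approx 1.9235 i$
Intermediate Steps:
$9 \left(-4 + 4\right) + \sqrt{-3 + \left(- \frac{2}{-4} + \frac{6}{-5}\right)} = 9 \cdot 0 + \sqrt{-3 + \left(\left(-2\right) \left(- \frac{1}{4}\right) + 6 \left(- \frac{1}{5}\right)\right)} = 0 + \sqrt{-3 + \left(\frac{1}{2} - \frac{6}{5}\right)} = 0 + \sqrt{-3 - \frac{7}{10}} = 0 + \sqrt{- \frac{37}{10}} = 0 + \frac{i \sqrt{370}}{10} = \frac{i \sqrt{370}}{10}$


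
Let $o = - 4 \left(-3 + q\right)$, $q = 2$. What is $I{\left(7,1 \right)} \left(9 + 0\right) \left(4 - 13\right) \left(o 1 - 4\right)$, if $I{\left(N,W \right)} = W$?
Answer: $0$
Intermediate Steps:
$o = 4$ ($o = - 4 \left(-3 + 2\right) = \left(-4\right) \left(-1\right) = 4$)
$I{\left(7,1 \right)} \left(9 + 0\right) \left(4 - 13\right) \left(o 1 - 4\right) = 1 \left(9 + 0\right) \left(4 - 13\right) \left(4 \cdot 1 - 4\right) = 1 \cdot 9 \left(-9\right) \left(4 - 4\right) = 1 \left(-81\right) 0 = \left(-81\right) 0 = 0$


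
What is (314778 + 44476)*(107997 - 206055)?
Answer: -35227728732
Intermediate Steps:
(314778 + 44476)*(107997 - 206055) = 359254*(-98058) = -35227728732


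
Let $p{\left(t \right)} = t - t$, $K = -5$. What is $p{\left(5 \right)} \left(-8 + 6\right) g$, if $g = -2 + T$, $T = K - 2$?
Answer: $0$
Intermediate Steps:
$T = -7$ ($T = -5 - 2 = -7$)
$p{\left(t \right)} = 0$
$g = -9$ ($g = -2 - 7 = -9$)
$p{\left(5 \right)} \left(-8 + 6\right) g = 0 \left(-8 + 6\right) \left(-9\right) = 0 \left(-2\right) \left(-9\right) = 0 \left(-9\right) = 0$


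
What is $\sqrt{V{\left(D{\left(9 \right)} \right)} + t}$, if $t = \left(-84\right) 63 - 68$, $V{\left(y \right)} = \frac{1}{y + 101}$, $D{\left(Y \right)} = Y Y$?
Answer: $\frac{3 i \sqrt{19727162}}{182} \approx 73.212 i$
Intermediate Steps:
$D{\left(Y \right)} = Y^{2}$
$V{\left(y \right)} = \frac{1}{101 + y}$
$t = -5360$ ($t = -5292 - 68 = -5360$)
$\sqrt{V{\left(D{\left(9 \right)} \right)} + t} = \sqrt{\frac{1}{101 + 9^{2}} - 5360} = \sqrt{\frac{1}{101 + 81} - 5360} = \sqrt{\frac{1}{182} - 5360} = \sqrt{- \frac{975519}{182}} = \frac{3 i \sqrt{19727162}}{182}$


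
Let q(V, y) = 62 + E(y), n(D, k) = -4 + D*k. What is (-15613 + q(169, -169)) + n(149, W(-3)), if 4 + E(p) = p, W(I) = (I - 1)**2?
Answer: -13344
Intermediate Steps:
W(I) = (-1 + I)**2
E(p) = -4 + p
q(V, y) = 58 + y (q(V, y) = 62 + (-4 + y) = 58 + y)
(-15613 + q(169, -169)) + n(149, W(-3)) = (-15613 + (58 - 169)) + (-4 + 149*(-1 - 3)**2) = (-15613 - 111) + (-4 + 149*(-4)**2) = -15724 + (-4 + 149*16) = -15724 + (-4 + 2384) = -15724 + 2380 = -13344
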